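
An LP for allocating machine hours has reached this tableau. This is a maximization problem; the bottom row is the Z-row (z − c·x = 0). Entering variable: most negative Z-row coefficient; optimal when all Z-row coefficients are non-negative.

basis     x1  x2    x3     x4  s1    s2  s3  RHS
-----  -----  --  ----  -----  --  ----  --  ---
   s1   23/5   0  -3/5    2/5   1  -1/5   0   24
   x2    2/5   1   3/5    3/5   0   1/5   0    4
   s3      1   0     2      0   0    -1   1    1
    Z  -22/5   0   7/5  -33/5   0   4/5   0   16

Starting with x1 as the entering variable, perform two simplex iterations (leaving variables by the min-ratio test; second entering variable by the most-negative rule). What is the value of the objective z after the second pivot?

60

Ratio test on column x1 — row 1: 24/(23/5) = 120/23; row 2: 4/(2/5) = 10; row 3: 1/1 = 1. Minimum is 1 at row 3 (s3 leaves); pivot element 1.
Pivot on row 3; the Z-row RHS becomes 16 − (-22/5)·1 = 102/5.
Next entering variable (most negative Z-row entry -33/5): x4.
Ratio test on column x4 — row 1: (97/5)/(2/5) = 97/2; row 2: (18/5)/(3/5) = 6; row 3: entry 0 ≤ 0. Minimum is 6 at row 2 (x2 leaves); pivot element 3/5.
After the second pivot the Z-row RHS is 102/5 − (-33/5)·6 = 60.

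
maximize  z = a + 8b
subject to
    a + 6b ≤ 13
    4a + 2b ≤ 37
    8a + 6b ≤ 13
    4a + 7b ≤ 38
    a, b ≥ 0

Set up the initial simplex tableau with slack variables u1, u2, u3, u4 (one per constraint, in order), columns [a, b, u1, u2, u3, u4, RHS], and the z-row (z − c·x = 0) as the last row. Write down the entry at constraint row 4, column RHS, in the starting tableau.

The RHS of constraint 4 is b_4 = 38.

38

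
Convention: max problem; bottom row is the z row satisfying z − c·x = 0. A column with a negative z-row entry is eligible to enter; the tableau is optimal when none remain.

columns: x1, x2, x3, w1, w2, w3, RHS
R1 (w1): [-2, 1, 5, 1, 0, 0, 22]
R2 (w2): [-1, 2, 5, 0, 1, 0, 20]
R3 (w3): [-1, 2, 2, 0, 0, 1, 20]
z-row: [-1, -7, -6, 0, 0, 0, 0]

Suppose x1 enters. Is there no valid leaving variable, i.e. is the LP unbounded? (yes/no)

yes

Every constraint-row entry in column x1 is ≤ 0, so increasing x1 is unbounded.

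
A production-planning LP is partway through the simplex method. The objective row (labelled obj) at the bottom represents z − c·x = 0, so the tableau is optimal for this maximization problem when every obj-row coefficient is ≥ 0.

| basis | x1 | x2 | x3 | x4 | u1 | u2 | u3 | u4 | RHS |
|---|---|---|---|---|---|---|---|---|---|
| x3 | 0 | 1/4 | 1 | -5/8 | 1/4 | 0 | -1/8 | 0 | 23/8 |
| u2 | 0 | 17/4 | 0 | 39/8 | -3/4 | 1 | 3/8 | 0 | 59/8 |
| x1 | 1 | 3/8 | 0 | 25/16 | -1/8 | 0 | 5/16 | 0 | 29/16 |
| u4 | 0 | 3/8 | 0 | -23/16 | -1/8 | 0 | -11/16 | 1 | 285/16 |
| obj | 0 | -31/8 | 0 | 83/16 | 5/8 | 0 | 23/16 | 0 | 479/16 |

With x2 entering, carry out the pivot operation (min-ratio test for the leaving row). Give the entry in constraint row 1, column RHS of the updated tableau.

Ratio test on column x2 — row 1: (23/8)/(1/4) = 23/2; row 2: (59/8)/(17/4) = 59/34; row 3: (29/16)/(3/8) = 29/6; row 4: (285/16)/(3/8) = 95/2. Minimum is 59/34 at row 2 (u2 leaves); pivot element 17/4.
Divide row 2 by 17/4; eliminate column x2 from the other rows.
Row 1 update in column RHS: 23/8 − (1/4)·(59/34) = 83/34.

83/34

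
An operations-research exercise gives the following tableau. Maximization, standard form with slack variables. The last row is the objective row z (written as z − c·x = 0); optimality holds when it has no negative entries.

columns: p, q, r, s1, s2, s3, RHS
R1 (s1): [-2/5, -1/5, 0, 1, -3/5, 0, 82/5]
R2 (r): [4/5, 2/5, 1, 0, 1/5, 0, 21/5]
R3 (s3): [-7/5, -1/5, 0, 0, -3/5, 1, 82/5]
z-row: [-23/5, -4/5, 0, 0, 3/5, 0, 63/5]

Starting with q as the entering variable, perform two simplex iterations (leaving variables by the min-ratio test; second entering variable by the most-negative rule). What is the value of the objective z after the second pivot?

147/4

Ratio test on column q — row 1: entry -1/5 ≤ 0; row 2: (21/5)/(2/5) = 21/2; row 3: entry -1/5 ≤ 0. Minimum is 21/2 at row 2 (r leaves); pivot element 2/5.
Pivot on row 2; the z-row RHS becomes 63/5 − (-4/5)·(21/2) = 21.
Next entering variable (most negative z-row entry -3): p.
Ratio test on column p — row 1: entry 0 ≤ 0; row 2: (21/2)/2 = 21/4; row 3: entry -1 ≤ 0. Minimum is 21/4 at row 2 (q leaves); pivot element 2.
After the second pivot the z-row RHS is 21 − (-3)·(21/4) = 147/4.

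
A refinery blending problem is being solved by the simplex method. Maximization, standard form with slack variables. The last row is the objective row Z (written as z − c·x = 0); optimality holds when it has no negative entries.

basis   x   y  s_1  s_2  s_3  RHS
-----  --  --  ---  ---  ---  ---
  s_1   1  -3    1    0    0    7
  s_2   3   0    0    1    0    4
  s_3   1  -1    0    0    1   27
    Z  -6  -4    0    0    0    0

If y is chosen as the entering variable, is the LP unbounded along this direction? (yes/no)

Every constraint-row entry in column y is ≤ 0, so increasing y is unbounded.

yes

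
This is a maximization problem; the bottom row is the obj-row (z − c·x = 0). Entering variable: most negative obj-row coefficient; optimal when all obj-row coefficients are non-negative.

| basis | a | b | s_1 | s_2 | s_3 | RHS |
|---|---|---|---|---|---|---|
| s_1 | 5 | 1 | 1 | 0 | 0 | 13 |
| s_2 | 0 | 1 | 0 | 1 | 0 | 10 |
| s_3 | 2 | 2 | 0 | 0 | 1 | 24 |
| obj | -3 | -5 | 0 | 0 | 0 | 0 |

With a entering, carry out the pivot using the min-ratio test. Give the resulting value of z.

39/5

Ratio test on column a — row 1: 13/5 = 13/5; row 2: entry 0 ≤ 0; row 3: 24/2 = 12. Minimum is 13/5 at row 1 (s_1 leaves); pivot element 5.
Pivot on row 1; the obj-row RHS becomes 0 − (-3)·(13/5) = 39/5.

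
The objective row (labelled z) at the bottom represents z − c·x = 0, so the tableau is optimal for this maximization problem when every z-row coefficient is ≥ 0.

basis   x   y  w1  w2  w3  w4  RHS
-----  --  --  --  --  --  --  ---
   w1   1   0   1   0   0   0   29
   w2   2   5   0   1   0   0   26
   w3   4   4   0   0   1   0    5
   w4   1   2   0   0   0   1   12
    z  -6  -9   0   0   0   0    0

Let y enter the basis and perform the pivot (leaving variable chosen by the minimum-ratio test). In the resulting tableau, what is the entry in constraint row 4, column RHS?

Ratio test on column y — row 1: entry 0 ≤ 0; row 2: 26/5 = 26/5; row 3: 5/4 = 5/4; row 4: 12/2 = 6. Minimum is 5/4 at row 3 (w3 leaves); pivot element 4.
Divide row 3 by 4; eliminate column y from the other rows.
Row 4 update in column RHS: 12 − 2·(5/4) = 19/2.

19/2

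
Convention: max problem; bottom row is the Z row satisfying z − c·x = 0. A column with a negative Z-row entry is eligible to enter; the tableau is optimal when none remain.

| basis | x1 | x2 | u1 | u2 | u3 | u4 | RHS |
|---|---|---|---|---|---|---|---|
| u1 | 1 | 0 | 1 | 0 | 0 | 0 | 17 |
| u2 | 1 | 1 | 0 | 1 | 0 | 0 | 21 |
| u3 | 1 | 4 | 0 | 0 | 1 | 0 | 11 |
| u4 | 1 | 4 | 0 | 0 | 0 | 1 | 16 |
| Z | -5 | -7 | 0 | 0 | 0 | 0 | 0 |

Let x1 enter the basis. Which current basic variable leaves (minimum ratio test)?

Column x1 entries and ratios — u1: 17/1 = 17; u2: 21/1 = 21; u3: 11/1 = 11; u4: 16/1 = 16.
Smallest ratio is 11 in the row of u3, so u3 leaves.

u3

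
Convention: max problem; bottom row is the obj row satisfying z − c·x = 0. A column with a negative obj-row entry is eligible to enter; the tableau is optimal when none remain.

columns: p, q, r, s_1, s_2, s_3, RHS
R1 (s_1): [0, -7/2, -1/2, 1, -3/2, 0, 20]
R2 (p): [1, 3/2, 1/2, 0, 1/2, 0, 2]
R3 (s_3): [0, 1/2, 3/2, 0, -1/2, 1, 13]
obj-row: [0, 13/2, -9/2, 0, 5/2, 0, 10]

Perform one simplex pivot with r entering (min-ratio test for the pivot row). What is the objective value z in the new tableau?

28

Ratio test on column r — row 1: entry -1/2 ≤ 0; row 2: 2/(1/2) = 4; row 3: 13/(3/2) = 26/3. Minimum is 4 at row 2 (p leaves); pivot element 1/2.
Pivot on row 2; the obj-row RHS becomes 10 − (-9/2)·4 = 28.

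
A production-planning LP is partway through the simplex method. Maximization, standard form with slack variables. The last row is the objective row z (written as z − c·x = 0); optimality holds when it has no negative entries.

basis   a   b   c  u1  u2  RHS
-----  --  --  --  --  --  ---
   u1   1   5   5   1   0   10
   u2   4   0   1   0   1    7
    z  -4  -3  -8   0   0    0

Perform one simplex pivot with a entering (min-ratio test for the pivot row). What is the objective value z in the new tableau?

Ratio test on column a — row 1: 10/1 = 10; row 2: 7/4 = 7/4. Minimum is 7/4 at row 2 (u2 leaves); pivot element 4.
Pivot on row 2; the z-row RHS becomes 0 − (-4)·(7/4) = 7.

7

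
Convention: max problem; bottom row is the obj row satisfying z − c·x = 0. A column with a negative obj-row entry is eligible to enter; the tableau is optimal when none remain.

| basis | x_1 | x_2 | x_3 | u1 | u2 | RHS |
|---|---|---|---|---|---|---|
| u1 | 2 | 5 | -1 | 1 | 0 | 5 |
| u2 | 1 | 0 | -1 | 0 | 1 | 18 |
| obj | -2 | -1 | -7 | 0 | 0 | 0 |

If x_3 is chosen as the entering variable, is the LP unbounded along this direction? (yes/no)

yes

Every constraint-row entry in column x_3 is ≤ 0, so increasing x_3 is unbounded.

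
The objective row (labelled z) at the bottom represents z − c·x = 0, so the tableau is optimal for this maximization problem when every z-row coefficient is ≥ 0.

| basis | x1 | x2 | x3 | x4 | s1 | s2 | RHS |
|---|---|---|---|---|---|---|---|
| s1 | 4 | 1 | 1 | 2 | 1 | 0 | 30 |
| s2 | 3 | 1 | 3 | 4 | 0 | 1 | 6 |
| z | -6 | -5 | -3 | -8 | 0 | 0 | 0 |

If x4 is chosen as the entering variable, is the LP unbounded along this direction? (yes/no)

Column x4 has positive entries in row(s) 1, 2, so the ratio test bounds it — not unbounded.

no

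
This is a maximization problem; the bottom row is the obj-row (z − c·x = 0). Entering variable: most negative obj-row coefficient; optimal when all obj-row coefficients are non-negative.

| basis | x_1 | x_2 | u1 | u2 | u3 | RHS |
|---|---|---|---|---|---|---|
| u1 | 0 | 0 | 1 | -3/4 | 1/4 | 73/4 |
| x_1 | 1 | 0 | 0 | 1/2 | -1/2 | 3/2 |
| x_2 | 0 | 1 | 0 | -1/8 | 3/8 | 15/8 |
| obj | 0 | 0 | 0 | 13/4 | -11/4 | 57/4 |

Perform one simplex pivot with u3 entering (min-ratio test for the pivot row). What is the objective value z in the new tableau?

Ratio test on column u3 — row 1: (73/4)/(1/4) = 73; row 2: entry -1/2 ≤ 0; row 3: (15/8)/(3/8) = 5. Minimum is 5 at row 3 (x_2 leaves); pivot element 3/8.
Pivot on row 3; the obj-row RHS becomes 57/4 − (-11/4)·5 = 28.

28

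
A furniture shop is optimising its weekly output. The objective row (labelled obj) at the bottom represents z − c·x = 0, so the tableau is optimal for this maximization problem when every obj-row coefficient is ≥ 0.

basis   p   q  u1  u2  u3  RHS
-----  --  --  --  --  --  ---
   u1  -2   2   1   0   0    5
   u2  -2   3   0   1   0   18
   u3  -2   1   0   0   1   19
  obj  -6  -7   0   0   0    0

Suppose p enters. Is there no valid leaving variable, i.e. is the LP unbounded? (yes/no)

Every constraint-row entry in column p is ≤ 0, so increasing p is unbounded.

yes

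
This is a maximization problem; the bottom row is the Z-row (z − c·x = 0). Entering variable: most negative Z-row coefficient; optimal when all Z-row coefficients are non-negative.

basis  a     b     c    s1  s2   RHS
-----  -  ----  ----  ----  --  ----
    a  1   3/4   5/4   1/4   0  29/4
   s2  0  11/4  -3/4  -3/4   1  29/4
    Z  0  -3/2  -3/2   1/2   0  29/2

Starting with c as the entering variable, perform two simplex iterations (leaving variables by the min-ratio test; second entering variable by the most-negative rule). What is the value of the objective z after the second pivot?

203/8

Ratio test on column c — row 1: (29/4)/(5/4) = 29/5; row 2: entry -3/4 ≤ 0. Minimum is 29/5 at row 1 (a leaves); pivot element 5/4.
Pivot on row 1; the Z-row RHS becomes 29/2 − (-3/2)·(29/5) = 116/5.
Next entering variable (most negative Z-row entry -3/5): b.
Ratio test on column b — row 1: (29/5)/(3/5) = 29/3; row 2: (58/5)/(16/5) = 29/8. Minimum is 29/8 at row 2 (s2 leaves); pivot element 16/5.
After the second pivot the Z-row RHS is 116/5 − (-3/5)·(29/8) = 203/8.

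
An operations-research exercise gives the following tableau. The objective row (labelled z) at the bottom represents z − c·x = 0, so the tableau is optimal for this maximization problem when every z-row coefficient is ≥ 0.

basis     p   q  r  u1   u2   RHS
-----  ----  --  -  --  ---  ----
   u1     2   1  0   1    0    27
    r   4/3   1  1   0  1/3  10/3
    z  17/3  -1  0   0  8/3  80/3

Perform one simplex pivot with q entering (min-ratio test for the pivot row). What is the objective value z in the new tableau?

Ratio test on column q — row 1: 27/1 = 27; row 2: (10/3)/1 = 10/3. Minimum is 10/3 at row 2 (r leaves); pivot element 1.
Pivot on row 2; the z-row RHS becomes 80/3 − (-1)·(10/3) = 30.

30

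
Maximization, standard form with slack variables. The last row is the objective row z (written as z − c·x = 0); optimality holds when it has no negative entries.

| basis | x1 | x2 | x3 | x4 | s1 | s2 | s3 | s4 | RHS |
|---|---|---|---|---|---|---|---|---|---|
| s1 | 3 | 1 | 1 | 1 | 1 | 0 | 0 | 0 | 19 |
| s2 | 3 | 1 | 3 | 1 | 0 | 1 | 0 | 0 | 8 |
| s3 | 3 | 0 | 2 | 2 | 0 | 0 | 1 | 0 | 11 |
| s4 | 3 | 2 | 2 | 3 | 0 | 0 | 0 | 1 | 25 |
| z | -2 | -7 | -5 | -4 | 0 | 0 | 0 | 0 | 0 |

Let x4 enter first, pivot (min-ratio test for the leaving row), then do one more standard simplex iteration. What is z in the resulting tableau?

79/2

Ratio test on column x4 — row 1: 19/1 = 19; row 2: 8/1 = 8; row 3: 11/2 = 11/2; row 4: 25/3 = 25/3. Minimum is 11/2 at row 3 (s3 leaves); pivot element 2.
Pivot on row 3; the z-row RHS becomes 0 − (-4)·(11/2) = 22.
Next entering variable (most negative z-row entry -7): x2.
Ratio test on column x2 — row 1: (27/2)/1 = 27/2; row 2: (5/2)/1 = 5/2; row 3: entry 0 ≤ 0; row 4: (17/2)/2 = 17/4. Minimum is 5/2 at row 2 (s2 leaves); pivot element 1.
After the second pivot the z-row RHS is 22 − (-7)·(5/2) = 79/2.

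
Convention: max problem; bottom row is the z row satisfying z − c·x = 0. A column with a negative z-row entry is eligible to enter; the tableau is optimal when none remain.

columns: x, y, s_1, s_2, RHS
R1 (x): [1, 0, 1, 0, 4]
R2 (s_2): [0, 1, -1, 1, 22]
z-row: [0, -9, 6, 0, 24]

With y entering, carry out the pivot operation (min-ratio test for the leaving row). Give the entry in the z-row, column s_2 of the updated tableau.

Ratio test on column y — row 1: entry 0 ≤ 0; row 2: 22/1 = 22. Minimum is 22 at row 2 (s_2 leaves); pivot element 1.
Divide row 2 by 1; eliminate column y from the other rows.
z-row update in column s_2: 0 − (-9)·1 = 9.

9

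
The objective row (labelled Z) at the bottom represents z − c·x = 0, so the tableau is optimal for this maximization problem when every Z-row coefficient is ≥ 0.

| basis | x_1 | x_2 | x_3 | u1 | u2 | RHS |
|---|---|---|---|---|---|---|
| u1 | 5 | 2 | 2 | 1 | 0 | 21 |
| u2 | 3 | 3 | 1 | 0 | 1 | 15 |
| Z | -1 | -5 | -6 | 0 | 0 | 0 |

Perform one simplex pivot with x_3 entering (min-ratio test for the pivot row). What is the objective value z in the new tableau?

63

Ratio test on column x_3 — row 1: 21/2 = 21/2; row 2: 15/1 = 15. Minimum is 21/2 at row 1 (u1 leaves); pivot element 2.
Pivot on row 1; the Z-row RHS becomes 0 − (-6)·(21/2) = 63.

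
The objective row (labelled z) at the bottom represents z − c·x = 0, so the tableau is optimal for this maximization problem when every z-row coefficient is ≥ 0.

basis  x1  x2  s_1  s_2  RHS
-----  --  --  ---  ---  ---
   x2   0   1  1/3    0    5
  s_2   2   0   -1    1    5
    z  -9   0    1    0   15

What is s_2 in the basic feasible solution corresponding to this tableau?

5

s_2 is basic (row 2); its value is the RHS of that row, 5.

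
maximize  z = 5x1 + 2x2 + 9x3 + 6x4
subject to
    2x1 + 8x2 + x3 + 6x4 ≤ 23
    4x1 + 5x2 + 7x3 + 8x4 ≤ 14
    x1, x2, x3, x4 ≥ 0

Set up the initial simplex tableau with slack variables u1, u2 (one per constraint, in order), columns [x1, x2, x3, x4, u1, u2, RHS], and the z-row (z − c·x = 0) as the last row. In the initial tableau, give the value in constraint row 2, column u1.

0

Slack u1 belongs to constraint 1; its column is the unit vector e_1, so the entry in row 2 is 0.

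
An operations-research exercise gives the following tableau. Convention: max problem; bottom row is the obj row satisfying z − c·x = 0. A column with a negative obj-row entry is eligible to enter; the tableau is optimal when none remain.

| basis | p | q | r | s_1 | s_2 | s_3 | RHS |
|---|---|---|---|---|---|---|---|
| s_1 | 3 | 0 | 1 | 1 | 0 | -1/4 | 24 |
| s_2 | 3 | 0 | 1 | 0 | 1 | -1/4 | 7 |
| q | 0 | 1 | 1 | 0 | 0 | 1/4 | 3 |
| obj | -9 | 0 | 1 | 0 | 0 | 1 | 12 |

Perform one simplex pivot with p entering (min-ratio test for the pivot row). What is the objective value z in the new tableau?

33

Ratio test on column p — row 1: 24/3 = 8; row 2: 7/3 = 7/3; row 3: entry 0 ≤ 0. Minimum is 7/3 at row 2 (s_2 leaves); pivot element 3.
Pivot on row 2; the obj-row RHS becomes 12 − (-9)·(7/3) = 33.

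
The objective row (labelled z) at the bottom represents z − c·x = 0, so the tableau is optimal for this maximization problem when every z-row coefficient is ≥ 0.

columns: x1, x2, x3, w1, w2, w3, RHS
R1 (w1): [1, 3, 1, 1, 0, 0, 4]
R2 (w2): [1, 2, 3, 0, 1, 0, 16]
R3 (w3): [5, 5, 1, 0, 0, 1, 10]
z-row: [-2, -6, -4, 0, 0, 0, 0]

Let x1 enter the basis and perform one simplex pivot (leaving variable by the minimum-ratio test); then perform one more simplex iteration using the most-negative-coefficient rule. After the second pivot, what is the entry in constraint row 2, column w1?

-1/2

Ratio test on column x1 — row 1: 4/1 = 4; row 2: 16/1 = 16; row 3: 10/5 = 2. Minimum is 2 at row 3 (w3 leaves); pivot element 5.
Divide row 3 by 5; eliminate column x1 from the other rows.
Second iteration: most negative z-row entry is -4 in column x2, so x2 enters.
Ratio test on column x2 — row 1: 2/2 = 1; row 2: 14/1 = 14; row 3: 2/1 = 2. Minimum is 1 at row 1 (w1 leaves); pivot element 2.
Divide row 1 by 2; eliminate column x2 from the other rows.
After both pivots, the entry at constraint row 2, column w1 is -1/2.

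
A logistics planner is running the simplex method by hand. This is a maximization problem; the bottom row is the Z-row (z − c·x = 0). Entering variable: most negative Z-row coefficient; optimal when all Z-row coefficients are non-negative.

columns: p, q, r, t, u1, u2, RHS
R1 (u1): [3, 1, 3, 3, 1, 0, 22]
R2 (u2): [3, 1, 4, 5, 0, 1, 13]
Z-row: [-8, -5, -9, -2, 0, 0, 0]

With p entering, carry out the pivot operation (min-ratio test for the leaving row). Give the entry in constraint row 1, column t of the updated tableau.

Ratio test on column p — row 1: 22/3 = 22/3; row 2: 13/3 = 13/3. Minimum is 13/3 at row 2 (u2 leaves); pivot element 3.
Divide row 2 by 3; eliminate column p from the other rows.
Row 1 update in column t: 3 − 3·(5/3) = -2.

-2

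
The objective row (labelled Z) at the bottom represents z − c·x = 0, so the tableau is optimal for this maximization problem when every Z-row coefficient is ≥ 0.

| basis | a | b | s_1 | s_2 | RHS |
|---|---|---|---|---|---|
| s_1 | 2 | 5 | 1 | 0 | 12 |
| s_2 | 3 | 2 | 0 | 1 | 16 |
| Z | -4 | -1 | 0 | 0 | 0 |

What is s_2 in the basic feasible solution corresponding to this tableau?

16

s_2 is basic (row 2); its value is the RHS of that row, 16.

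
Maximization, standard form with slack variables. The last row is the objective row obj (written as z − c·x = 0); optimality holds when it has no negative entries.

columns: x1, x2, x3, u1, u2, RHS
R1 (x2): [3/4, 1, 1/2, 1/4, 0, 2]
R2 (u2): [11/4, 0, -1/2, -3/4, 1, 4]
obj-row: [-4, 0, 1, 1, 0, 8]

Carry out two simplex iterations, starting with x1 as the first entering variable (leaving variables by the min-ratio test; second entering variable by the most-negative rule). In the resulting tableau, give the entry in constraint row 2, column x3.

Ratio test on column x1 — row 1: 2/(3/4) = 8/3; row 2: 4/(11/4) = 16/11. Minimum is 16/11 at row 2 (u2 leaves); pivot element 11/4.
Divide row 2 by 11/4; eliminate column x1 from the other rows.
Second iteration: most negative obj-row entry is -1/11 in column u1, so u1 enters.
Ratio test on column u1 — row 1: (10/11)/(5/11) = 2; row 2: entry -3/11 ≤ 0. Minimum is 2 at row 1 (x2 leaves); pivot element 5/11.
Divide row 1 by 5/11; eliminate column u1 from the other rows.
After both pivots, the entry at constraint row 2, column x3 is 1/5.

1/5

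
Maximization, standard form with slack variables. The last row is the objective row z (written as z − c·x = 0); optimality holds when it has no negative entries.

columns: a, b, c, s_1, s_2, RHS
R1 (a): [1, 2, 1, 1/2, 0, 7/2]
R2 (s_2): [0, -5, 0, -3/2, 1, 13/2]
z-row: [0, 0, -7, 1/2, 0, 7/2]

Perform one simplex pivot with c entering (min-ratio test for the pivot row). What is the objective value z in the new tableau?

Ratio test on column c — row 1: (7/2)/1 = 7/2; row 2: entry 0 ≤ 0. Minimum is 7/2 at row 1 (a leaves); pivot element 1.
Pivot on row 1; the z-row RHS becomes 7/2 − (-7)·(7/2) = 28.

28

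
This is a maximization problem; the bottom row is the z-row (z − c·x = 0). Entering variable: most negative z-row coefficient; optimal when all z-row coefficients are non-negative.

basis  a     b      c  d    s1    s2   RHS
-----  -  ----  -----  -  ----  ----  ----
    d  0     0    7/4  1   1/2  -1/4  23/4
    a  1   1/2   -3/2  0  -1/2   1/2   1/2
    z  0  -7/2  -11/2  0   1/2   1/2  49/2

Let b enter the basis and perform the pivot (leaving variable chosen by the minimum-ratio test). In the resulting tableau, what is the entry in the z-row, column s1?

-3

Ratio test on column b — row 1: entry 0 ≤ 0; row 2: (1/2)/(1/2) = 1. Minimum is 1 at row 2 (a leaves); pivot element 1/2.
Divide row 2 by 1/2; eliminate column b from the other rows.
z-row update in column s1: 1/2 − (-7/2)·(-1) = -3.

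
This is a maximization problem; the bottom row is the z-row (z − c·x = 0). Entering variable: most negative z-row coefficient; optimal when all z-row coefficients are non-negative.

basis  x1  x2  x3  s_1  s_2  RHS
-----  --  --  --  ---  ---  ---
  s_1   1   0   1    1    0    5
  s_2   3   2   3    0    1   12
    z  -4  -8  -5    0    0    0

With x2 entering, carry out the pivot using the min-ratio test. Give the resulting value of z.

48

Ratio test on column x2 — row 1: entry 0 ≤ 0; row 2: 12/2 = 6. Minimum is 6 at row 2 (s_2 leaves); pivot element 2.
Pivot on row 2; the z-row RHS becomes 0 − (-8)·6 = 48.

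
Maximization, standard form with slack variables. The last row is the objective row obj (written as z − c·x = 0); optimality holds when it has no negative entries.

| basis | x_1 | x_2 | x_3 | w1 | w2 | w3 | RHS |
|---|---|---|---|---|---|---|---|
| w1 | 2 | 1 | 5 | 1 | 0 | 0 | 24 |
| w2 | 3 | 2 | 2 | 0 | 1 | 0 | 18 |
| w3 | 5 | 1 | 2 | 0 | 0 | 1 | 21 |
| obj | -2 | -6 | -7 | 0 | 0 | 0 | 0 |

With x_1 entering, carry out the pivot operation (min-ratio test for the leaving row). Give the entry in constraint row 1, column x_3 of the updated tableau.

Ratio test on column x_1 — row 1: 24/2 = 12; row 2: 18/3 = 6; row 3: 21/5 = 21/5. Minimum is 21/5 at row 3 (w3 leaves); pivot element 5.
Divide row 3 by 5; eliminate column x_1 from the other rows.
Row 1 update in column x_3: 5 − 2·(2/5) = 21/5.

21/5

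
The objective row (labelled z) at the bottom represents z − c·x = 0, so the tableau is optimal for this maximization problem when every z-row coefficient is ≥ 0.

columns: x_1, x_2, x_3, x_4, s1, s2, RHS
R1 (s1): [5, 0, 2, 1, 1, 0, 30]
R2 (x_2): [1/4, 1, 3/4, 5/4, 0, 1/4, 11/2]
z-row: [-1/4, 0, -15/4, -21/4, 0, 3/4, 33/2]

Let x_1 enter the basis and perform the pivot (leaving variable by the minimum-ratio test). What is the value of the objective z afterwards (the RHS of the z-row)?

Ratio test on column x_1 — row 1: 30/5 = 6; row 2: (11/2)/(1/4) = 22. Minimum is 6 at row 1 (s1 leaves); pivot element 5.
Pivot on row 1; the z-row RHS becomes 33/2 − (-1/4)·6 = 18.

18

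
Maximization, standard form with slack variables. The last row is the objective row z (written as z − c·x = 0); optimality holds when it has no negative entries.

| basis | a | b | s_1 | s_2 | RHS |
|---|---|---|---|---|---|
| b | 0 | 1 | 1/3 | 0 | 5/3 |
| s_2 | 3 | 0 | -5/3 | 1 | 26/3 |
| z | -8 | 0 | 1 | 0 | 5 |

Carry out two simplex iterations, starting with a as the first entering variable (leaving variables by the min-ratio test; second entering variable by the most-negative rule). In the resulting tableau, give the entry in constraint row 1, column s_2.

Ratio test on column a — row 1: entry 0 ≤ 0; row 2: (26/3)/3 = 26/9. Minimum is 26/9 at row 2 (s_2 leaves); pivot element 3.
Divide row 2 by 3; eliminate column a from the other rows.
Second iteration: most negative z-row entry is -31/9 in column s_1, so s_1 enters.
Ratio test on column s_1 — row 1: (5/3)/(1/3) = 5; row 2: entry -5/9 ≤ 0. Minimum is 5 at row 1 (b leaves); pivot element 1/3.
Divide row 1 by 1/3; eliminate column s_1 from the other rows.
After both pivots, the entry at constraint row 1, column s_2 is 0.

0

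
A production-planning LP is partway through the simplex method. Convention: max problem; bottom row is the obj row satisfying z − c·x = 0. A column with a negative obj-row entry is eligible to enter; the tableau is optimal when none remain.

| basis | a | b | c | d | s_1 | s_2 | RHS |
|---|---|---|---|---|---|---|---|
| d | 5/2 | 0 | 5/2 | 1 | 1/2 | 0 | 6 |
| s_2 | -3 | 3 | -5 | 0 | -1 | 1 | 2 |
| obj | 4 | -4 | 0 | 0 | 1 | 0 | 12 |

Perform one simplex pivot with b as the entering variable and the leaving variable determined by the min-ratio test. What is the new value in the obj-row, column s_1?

Ratio test on column b — row 1: entry 0 ≤ 0; row 2: 2/3 = 2/3. Minimum is 2/3 at row 2 (s_2 leaves); pivot element 3.
Divide row 2 by 3; eliminate column b from the other rows.
obj-row update in column s_1: 1 − (-4)·(-1/3) = -1/3.

-1/3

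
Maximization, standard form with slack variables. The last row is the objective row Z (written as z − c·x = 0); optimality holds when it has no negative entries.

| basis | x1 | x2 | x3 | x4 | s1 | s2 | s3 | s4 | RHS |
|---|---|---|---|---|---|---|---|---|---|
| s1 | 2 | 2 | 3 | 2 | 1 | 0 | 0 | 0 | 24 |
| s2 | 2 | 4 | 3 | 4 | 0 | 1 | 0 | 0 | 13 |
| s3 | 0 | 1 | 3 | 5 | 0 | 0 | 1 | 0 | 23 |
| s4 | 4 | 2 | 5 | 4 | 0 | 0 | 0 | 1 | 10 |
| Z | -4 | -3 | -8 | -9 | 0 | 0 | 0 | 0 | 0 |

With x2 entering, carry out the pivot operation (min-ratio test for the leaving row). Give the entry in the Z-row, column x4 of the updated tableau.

-6

Ratio test on column x2 — row 1: 24/2 = 12; row 2: 13/4 = 13/4; row 3: 23/1 = 23; row 4: 10/2 = 5. Minimum is 13/4 at row 2 (s2 leaves); pivot element 4.
Divide row 2 by 4; eliminate column x2 from the other rows.
Z-row update in column x4: -9 − (-3)·1 = -6.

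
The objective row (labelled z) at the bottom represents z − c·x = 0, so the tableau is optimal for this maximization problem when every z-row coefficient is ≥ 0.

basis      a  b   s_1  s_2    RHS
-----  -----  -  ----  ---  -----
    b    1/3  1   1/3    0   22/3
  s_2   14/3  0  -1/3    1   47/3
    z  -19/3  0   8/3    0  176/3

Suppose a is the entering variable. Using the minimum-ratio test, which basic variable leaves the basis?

s_2

Column a entries and ratios — b: (22/3)/(1/3) = 22; s_2: (47/3)/(14/3) = 47/14.
Smallest ratio is 47/14 in the row of s_2, so s_2 leaves.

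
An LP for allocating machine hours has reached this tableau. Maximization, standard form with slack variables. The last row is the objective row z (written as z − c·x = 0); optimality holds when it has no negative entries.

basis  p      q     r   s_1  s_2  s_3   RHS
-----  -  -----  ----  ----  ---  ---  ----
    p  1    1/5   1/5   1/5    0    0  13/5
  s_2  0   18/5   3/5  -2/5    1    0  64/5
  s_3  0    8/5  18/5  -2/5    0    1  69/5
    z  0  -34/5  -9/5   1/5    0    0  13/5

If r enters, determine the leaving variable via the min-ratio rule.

Column r entries and ratios — p: (13/5)/(1/5) = 13; s_2: (64/5)/(3/5) = 64/3; s_3: (69/5)/(18/5) = 23/6.
Smallest ratio is 23/6 in the row of s_3, so s_3 leaves.

s_3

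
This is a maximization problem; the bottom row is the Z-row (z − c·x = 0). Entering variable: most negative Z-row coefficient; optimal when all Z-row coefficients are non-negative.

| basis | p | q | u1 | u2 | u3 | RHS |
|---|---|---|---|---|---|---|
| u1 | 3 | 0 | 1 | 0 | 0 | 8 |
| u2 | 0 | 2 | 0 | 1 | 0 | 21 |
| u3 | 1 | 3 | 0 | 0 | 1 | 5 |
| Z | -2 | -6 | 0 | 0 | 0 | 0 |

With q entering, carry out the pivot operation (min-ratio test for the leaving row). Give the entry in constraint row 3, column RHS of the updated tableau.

Ratio test on column q — row 1: entry 0 ≤ 0; row 2: 21/2 = 21/2; row 3: 5/3 = 5/3. Minimum is 5/3 at row 3 (u3 leaves); pivot element 3.
Divide row 3 by 3; eliminate column q from the other rows.
In the new row 3, the RHS entry is the old entry divided by the pivot: 5/3 = 5/3.

5/3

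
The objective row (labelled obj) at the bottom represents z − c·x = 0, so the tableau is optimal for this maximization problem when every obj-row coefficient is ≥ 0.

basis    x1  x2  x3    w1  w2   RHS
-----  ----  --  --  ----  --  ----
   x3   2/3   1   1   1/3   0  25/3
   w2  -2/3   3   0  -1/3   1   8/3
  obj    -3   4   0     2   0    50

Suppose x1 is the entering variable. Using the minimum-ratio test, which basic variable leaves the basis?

x3

Column x1 entries and ratios — x3: (25/3)/(2/3) = 25/2; w2: -2/3 ≤ 0, skip.
Smallest ratio is 25/2 in the row of x3, so x3 leaves.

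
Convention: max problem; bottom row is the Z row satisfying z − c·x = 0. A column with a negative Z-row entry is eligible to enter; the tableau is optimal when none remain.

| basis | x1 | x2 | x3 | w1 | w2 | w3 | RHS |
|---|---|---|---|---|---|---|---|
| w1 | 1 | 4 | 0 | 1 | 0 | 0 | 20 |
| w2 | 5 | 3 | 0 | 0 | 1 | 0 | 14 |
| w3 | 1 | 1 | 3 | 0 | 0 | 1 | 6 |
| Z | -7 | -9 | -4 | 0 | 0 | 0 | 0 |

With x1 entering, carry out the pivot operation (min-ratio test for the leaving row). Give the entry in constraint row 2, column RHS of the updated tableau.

14/5

Ratio test on column x1 — row 1: 20/1 = 20; row 2: 14/5 = 14/5; row 3: 6/1 = 6. Minimum is 14/5 at row 2 (w2 leaves); pivot element 5.
Divide row 2 by 5; eliminate column x1 from the other rows.
In the new row 2, the RHS entry is the old entry divided by the pivot: 14/5 = 14/5.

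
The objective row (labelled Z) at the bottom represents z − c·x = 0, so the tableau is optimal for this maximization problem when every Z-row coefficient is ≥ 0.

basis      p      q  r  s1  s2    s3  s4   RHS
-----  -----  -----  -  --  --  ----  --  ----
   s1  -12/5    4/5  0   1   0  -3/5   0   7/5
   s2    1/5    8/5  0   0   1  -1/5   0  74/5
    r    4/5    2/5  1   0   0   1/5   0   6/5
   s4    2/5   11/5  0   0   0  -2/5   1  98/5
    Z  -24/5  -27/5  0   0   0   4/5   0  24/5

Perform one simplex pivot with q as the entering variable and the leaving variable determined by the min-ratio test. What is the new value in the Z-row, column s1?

27/4

Ratio test on column q — row 1: (7/5)/(4/5) = 7/4; row 2: (74/5)/(8/5) = 37/4; row 3: (6/5)/(2/5) = 3; row 4: (98/5)/(11/5) = 98/11. Minimum is 7/4 at row 1 (s1 leaves); pivot element 4/5.
Divide row 1 by 4/5; eliminate column q from the other rows.
Z-row update in column s1: 0 − (-27/5)·(5/4) = 27/4.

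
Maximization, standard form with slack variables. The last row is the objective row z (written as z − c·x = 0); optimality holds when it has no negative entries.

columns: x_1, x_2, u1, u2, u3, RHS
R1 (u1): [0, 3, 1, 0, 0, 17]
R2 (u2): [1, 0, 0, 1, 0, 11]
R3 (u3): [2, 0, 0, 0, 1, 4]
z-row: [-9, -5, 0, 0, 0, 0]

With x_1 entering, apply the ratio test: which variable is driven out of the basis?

u3

Column x_1 entries and ratios — u1: 0 ≤ 0, skip; u2: 11/1 = 11; u3: 4/2 = 2.
Smallest ratio is 2 in the row of u3, so u3 leaves.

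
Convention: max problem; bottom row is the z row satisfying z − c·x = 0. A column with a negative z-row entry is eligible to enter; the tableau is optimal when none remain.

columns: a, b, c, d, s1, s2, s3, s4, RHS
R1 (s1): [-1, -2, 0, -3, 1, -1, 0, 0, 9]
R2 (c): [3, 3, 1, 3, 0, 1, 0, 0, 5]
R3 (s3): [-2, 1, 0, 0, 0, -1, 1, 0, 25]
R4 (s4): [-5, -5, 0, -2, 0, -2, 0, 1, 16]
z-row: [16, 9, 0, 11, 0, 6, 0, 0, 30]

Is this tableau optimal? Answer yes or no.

yes

Every z-row coefficient is ≥ 0, so the tableau is optimal.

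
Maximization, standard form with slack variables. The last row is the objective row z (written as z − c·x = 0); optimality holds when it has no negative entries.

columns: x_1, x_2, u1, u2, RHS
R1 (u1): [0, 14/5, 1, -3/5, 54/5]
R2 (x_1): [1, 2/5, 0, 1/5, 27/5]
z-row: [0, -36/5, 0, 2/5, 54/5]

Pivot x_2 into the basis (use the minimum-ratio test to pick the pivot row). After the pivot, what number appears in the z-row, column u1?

18/7

Ratio test on column x_2 — row 1: (54/5)/(14/5) = 27/7; row 2: (27/5)/(2/5) = 27/2. Minimum is 27/7 at row 1 (u1 leaves); pivot element 14/5.
Divide row 1 by 14/5; eliminate column x_2 from the other rows.
z-row update in column u1: 0 − (-36/5)·(5/14) = 18/7.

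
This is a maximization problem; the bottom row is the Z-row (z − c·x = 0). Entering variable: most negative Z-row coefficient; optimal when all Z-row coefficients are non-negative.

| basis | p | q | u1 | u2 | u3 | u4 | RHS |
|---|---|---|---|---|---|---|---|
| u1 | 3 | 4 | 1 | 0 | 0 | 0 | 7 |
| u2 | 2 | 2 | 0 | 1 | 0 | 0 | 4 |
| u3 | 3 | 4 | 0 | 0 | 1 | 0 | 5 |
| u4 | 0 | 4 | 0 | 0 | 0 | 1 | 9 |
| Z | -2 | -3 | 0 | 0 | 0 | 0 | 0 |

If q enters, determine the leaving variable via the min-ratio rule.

Column q entries and ratios — u1: 7/4 = 7/4; u2: 4/2 = 2; u3: 5/4 = 5/4; u4: 9/4 = 9/4.
Smallest ratio is 5/4 in the row of u3, so u3 leaves.

u3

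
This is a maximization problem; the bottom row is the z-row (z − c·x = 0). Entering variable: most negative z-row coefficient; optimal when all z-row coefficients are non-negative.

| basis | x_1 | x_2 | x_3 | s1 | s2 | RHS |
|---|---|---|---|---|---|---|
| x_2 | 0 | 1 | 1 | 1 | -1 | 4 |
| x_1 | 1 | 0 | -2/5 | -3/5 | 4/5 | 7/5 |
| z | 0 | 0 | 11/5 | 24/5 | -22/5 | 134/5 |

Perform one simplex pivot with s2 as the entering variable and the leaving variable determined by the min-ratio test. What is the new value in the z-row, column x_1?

Ratio test on column s2 — row 1: entry -1 ≤ 0; row 2: (7/5)/(4/5) = 7/4. Minimum is 7/4 at row 2 (x_1 leaves); pivot element 4/5.
Divide row 2 by 4/5; eliminate column s2 from the other rows.
z-row update in column x_1: 0 − (-22/5)·(5/4) = 11/2.

11/2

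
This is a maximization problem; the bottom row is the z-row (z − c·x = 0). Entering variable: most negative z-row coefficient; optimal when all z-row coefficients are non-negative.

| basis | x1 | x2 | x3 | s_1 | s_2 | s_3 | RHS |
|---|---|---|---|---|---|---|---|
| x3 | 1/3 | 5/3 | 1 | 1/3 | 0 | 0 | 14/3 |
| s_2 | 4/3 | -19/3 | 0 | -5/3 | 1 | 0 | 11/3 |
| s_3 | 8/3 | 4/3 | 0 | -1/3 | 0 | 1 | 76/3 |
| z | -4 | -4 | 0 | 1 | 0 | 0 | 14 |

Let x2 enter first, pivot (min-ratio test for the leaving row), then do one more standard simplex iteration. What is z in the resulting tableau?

Ratio test on column x2 — row 1: (14/3)/(5/3) = 14/5; row 2: entry -19/3 ≤ 0; row 3: (76/3)/(4/3) = 19. Minimum is 14/5 at row 1 (x3 leaves); pivot element 5/3.
Pivot on row 1; the z-row RHS becomes 14 − (-4)·(14/5) = 126/5.
Next entering variable (most negative z-row entry -16/5): x1.
Ratio test on column x1 — row 1: (14/5)/(1/5) = 14; row 2: (107/5)/(13/5) = 107/13; row 3: (108/5)/(12/5) = 9. Minimum is 107/13 at row 2 (s_2 leaves); pivot element 13/5.
After the second pivot the z-row RHS is 126/5 − (-16/5)·(107/13) = 670/13.

670/13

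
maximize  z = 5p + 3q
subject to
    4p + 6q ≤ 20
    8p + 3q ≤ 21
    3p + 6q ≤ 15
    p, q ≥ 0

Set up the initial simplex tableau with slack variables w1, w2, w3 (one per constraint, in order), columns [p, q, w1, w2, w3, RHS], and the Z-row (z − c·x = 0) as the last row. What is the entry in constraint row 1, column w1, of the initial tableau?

Slack w1 belongs to constraint 1; its column is the unit vector e_1, so the entry in row 1 is 1.

1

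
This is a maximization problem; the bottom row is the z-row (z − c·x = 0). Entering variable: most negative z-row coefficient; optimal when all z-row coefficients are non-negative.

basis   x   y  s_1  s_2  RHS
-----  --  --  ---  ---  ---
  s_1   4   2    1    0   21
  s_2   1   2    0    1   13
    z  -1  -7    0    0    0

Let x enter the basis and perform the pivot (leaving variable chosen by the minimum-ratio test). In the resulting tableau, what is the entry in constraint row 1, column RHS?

Ratio test on column x — row 1: 21/4 = 21/4; row 2: 13/1 = 13. Minimum is 21/4 at row 1 (s_1 leaves); pivot element 4.
Divide row 1 by 4; eliminate column x from the other rows.
In the new row 1, the RHS entry is the old entry divided by the pivot: 21/4 = 21/4.

21/4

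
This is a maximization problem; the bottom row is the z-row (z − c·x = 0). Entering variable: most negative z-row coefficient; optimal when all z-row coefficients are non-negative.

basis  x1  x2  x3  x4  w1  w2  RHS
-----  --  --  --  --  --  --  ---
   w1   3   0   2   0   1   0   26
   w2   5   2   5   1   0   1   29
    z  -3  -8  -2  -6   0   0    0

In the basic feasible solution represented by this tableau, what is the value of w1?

26

w1 is basic (row 1); its value is the RHS of that row, 26.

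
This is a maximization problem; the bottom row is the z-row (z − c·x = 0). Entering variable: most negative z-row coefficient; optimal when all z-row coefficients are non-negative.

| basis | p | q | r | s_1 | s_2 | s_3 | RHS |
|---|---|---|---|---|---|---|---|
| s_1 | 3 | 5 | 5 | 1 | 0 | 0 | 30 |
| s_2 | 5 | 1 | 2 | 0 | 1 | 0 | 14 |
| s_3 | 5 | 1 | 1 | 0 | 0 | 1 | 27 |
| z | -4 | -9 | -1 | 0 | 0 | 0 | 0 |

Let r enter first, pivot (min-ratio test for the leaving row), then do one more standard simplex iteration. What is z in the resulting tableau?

54

Ratio test on column r — row 1: 30/5 = 6; row 2: 14/2 = 7; row 3: 27/1 = 27. Minimum is 6 at row 1 (s_1 leaves); pivot element 5.
Pivot on row 1; the z-row RHS becomes 0 − (-1)·6 = 6.
Next entering variable (most negative z-row entry -8): q.
Ratio test on column q — row 1: 6/1 = 6; row 2: entry -1 ≤ 0; row 3: entry 0 ≤ 0. Minimum is 6 at row 1 (r leaves); pivot element 1.
After the second pivot the z-row RHS is 6 − (-8)·6 = 54.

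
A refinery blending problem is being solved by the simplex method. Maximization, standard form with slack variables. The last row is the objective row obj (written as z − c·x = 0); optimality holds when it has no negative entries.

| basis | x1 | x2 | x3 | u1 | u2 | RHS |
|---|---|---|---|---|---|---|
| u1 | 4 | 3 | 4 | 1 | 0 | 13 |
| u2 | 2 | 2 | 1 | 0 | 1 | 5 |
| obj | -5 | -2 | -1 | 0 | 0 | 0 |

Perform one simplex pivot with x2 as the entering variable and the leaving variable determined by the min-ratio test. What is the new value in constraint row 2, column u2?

1/2

Ratio test on column x2 — row 1: 13/3 = 13/3; row 2: 5/2 = 5/2. Minimum is 5/2 at row 2 (u2 leaves); pivot element 2.
Divide row 2 by 2; eliminate column x2 from the other rows.
In the new row 2, the u2 entry is the old entry divided by the pivot: 1/2 = 1/2.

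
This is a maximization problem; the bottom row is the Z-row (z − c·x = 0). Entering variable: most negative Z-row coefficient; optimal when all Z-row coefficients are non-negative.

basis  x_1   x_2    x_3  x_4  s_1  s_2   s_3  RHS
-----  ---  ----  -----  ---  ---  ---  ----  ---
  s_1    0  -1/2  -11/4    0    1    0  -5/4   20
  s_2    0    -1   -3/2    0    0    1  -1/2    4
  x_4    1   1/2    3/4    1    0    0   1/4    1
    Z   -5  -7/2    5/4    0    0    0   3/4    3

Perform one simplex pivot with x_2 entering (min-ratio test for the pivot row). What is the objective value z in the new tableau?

10

Ratio test on column x_2 — row 1: entry -1/2 ≤ 0; row 2: entry -1 ≤ 0; row 3: 1/(1/2) = 2. Minimum is 2 at row 3 (x_4 leaves); pivot element 1/2.
Pivot on row 3; the Z-row RHS becomes 3 − (-7/2)·2 = 10.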